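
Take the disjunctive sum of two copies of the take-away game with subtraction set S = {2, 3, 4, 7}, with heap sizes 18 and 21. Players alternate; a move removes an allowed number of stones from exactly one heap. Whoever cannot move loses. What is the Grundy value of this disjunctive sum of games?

All heaps use S = {2, 3, 4, 7}:
n :  0  1  2  3  4  5  6  7  8  9 10 11 12 13 14 15 16 17 18 19 20 21
G :  0  0  1  1  2  2  0  3  1  4  2  0  0  1  1  2  2  0  3  1  4  2
Heap A: G(18) = 3.
Heap B: G(21) = 2.
Combined Grundy value = 3 ⊕ 2 = 1.

1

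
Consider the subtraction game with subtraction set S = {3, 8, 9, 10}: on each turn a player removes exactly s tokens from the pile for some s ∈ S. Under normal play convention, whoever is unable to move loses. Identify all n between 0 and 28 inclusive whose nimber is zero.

0, 1, 2, 6, 7, 13, 18, 19, 20, 24, 25

n :  0  1  2  3  4  5  6  7  8  9 10 11 12 13 14 15 16 17 18 19 20 21 22 23 24 25 26 27 28
G :  0  0  0  1  1  1  0  0  2  1  1  3  2  0  2  3  1  3  0  0  0  1  1  1  0  0  2  1  1
P-positions are exactly the n with G(n) = 0.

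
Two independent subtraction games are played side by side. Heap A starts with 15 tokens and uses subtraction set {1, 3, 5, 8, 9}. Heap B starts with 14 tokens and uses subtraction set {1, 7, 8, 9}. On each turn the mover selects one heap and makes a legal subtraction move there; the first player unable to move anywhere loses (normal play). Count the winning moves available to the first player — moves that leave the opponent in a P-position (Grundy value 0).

Heap A, S = {1, 3, 5, 8, 9}:
n :  0  1  2  3  4  5  6  7  8  9 10 11 12 13 14 15
G :  0  1  0  1  0  1  0  1  2  3  2  3  2  3  2  3
G_A(15) = 3.
Heap B, S = {1, 7, 8, 9}:
n :  0  1  2  3  4  5  6  7  8  9 10 11 12 13 14
G :  0  1  0  1  0  1  0  1  2  3  2  3  2  3  2
G_B(14) = 2.
Combined Grundy value = 3 ⊕ 2 = 1.
A winning move leaves total XOR = 0, i.e. changes one component's Grundy value g to g ⊕ X where X is the current total.
Heap A: need g' = 3⊕1 = 2. Options: 15−1→G=2, 15−3→G=2, 15−5→G=2, 15−8→G=1, 15−9→G=0. Hits: 3.
Heap B: need g' = 2⊕1 = 3. Options: 14−1→G=3, 14−7→G=1, 14−8→G=0, 14−9→G=1. Hits: 1.

4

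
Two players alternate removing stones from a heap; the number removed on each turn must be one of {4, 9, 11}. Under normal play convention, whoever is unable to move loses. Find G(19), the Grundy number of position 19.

1

n :  0  1  2  3  4  5  6  7  8  9 10 11 12 13 14 15 16 17 18 19
G :  0  0  0  0  1  1  1  1  0  2  2  2  1  3  3  0  0  2  0  1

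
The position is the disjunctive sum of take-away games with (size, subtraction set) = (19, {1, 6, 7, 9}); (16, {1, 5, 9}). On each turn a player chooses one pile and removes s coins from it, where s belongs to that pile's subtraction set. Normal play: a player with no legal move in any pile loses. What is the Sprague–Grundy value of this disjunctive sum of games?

Pile A, S = {1, 6, 7, 9}:
G(0) = 0
G(1) = mex{0} = 1
G(2) = mex{1} = 0
G(3) = mex{0} = 1
G(4) = mex{1} = 0
G(5) = mex{0} = 1
G(6) = mex{1,0} = 2
G(7) = mex{2,1,0} = 3
G(8) = mex{3,0,1} = 2
G(9) = mex{2,1,0,0} = 3
G(10) = mex{3,0,1,1} = 2
G(11) = mex{2,1,0,0} = 3
G(12) = mex{3,2,1,1} = 0
G(13) = mex{0,3,2,0} = 1
G(14) = mex{1,2,3,1} = 0
G(15) = mex{0,3,2,2} = 1
G(16) = mex{1,2,3,3} = 0
G(17) = mex{0,3,2,2} = 1
G(18) = mex{1,0,3,3} = 2
G(19) = mex{2,1,0,2} = 3
G_A(19) = 3.
Pile B, S = {1, 5, 9}:
n :  0  1  2  3  4  5  6  7  8  9 10 11 12 13 14 15 16
G :  0  1  0  1  0  1  0  1  0  1  0  1  0  1  0  1  0
G_B(16) = 0.
Combined Grundy value = 3 ⊕ 0 = 3.

3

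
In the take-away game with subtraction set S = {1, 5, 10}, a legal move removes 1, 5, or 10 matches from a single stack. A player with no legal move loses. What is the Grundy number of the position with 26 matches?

3

n :  0  1  2  3  4  5  6  7  8  9 10 11 12 13 14 15 16 17 18 19 20 21 22 23 24 25 26
G :  0  1  0  1  0  1  0  1  0  1  2  3  2  3  2  0  1  0  1  0  1  0  1  0  1  2  3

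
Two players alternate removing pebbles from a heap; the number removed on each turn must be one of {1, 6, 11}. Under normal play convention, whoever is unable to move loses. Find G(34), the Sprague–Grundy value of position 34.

G(0) = 0
G(1) = mex{0} = 1
G(2) = mex{1} = 0
G(3) = mex{0} = 1
G(4) = mex{1} = 0
G(5) = mex{0} = 1
G(6) = mex{1,0} = 2
G(7) = mex{2,1} = 0
G(8) = mex{0,0} = 1
G(9) = mex{1,1} = 0
G(10) = mex{0,0} = 1
G(11) = mex{1,1,0} = 2
G(12) = mex{2,2,1} = 0
G(13) = mex{0,0,0} = 1
G(14) = mex{1,1,1} = 0
G(15) = mex{0,0,0} = 1
G(16) = mex{1,1,1} = 0
G(17) = mex{0,2,2} = 1
G(18) = mex{1,0,0} = 2
G(19) = mex{2,1,1} = 0
G(20) = mex{0,0,0} = 1
G(21) = mex{1,1,1} = 0
G(22) = mex{0,0,2} = 1
G(23) = mex{1,1,0} = 2
G(24) = mex{2,2,1} = 0
G(25) = mex{0,0,0} = 1
G(26) = mex{1,1,1} = 0
G(27) = mex{0,0,0} = 1
G(28) = mex{1,1,1} = 0
G(29) = mex{0,2,2} = 1
G(30) = mex{1,0,0} = 2
G(31) = mex{2,1,1} = 0
G(32) = mex{0,0,0} = 1
G(33) = mex{1,1,1} = 0
G(34) = mex{0,0,2} = 1

1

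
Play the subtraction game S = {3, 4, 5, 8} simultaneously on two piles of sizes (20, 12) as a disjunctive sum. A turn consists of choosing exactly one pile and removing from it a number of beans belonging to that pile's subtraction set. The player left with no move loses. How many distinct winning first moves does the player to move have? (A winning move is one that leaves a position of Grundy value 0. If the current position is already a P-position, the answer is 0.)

2

All piles use S = {3, 4, 5, 8}:
G(0) = 0
G(1) = mex{} = 0
G(2) = mex{} = 0
G(3) = mex{0} = 1
G(4) = mex{0,0} = 1
G(5) = mex{0,0,0} = 1
G(6) = mex{1,0,0} = 2
G(7) = mex{1,1,0} = 2
G(8) = mex{1,1,1,0} = 2
G(9) = mex{2,1,1,0} = 3
G(10) = mex{2,2,1,0} = 3
G(11) = mex{2,2,2,1} = 0
G(12) = mex{3,2,2,1} = 0
G(13) = mex{3,3,2,1} = 0
G(14) = mex{0,3,3,2} = 1
G(15) = mex{0,0,3,2} = 1
G(16) = mex{0,0,0,2} = 1
G(17) = mex{1,0,0,3} = 2
G(18) = mex{1,1,0,3} = 2
G(19) = mex{1,1,1,0} = 2
G(20) = mex{2,1,1,0} = 3
Pile A: G(20) = 3.
Pile B: G(12) = 0.
Combined Grundy value = 3 ⊕ 0 = 3.
A winning move leaves total XOR = 0, i.e. changes one component's Grundy value g to g ⊕ X where X is the current total.
Pile A: need g' = 3⊕3 = 0. Options: 20−3→G=2, 20−4→G=1, 20−5→G=1, 20−8→G=0. Hits: 1.
Pile B: need g' = 0⊕3 = 3. Options: 12−3→G=3, 12−4→G=2, 12−5→G=2, 12−8→G=1. Hits: 1.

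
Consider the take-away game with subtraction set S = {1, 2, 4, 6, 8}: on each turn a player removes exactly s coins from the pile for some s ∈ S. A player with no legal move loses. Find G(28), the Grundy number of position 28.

5

n :  0  1  2  3  4  5  6  7  8  9 10 11 12 13 14 15 16 17 18 19 20 21 22 23 24 25 26 27 28
G :  0  1  2  0  1  2  3  4  5  3  0  1  2  0  1  2  3  4  5  3  0  1  2  0  1  2  3  4  5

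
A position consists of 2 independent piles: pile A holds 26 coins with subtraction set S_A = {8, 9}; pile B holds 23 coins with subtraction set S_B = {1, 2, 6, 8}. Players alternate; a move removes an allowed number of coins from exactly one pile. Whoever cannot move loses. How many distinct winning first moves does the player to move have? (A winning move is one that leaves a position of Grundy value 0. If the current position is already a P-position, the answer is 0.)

2

Pile A, S = {8, 9}:
G(0) = 0
G(1) = mex{} = 0
G(2) = mex{} = 0
G(3) = mex{} = 0
G(4) = mex{} = 0
G(5) = mex{} = 0
G(6) = mex{} = 0
G(7) = mex{} = 0
G(8) = mex{0} = 1
G(9) = mex{0,0} = 1
G(10) = mex{0,0} = 1
G(11) = mex{0,0} = 1
G(12) = mex{0,0} = 1
G(13) = mex{0,0} = 1
G(14) = mex{0,0} = 1
G(15) = mex{0,0} = 1
G(16) = mex{1,0} = 2
G(17) = mex{1,1} = 0
G(18) = mex{1,1} = 0
G(19) = mex{1,1} = 0
G(20) = mex{1,1} = 0
G(21) = mex{1,1} = 0
G(22) = mex{1,1} = 0
G(23) = mex{1,1} = 0
G(24) = mex{2,1} = 0
G(25) = mex{0,2} = 1
G(26) = mex{0,0} = 1
G_A(26) = 1.
Pile B, S = {1, 2, 6, 8}:
G(0) = 0
G(1) = mex{0} = 1
G(2) = mex{1,0} = 2
G(3) = mex{2,1} = 0
G(4) = mex{0,2} = 1
G(5) = mex{1,0} = 2
G(6) = mex{2,1,0} = 3
G(7) = mex{3,2,1} = 0
G(8) = mex{0,3,2,0} = 1
G(9) = mex{1,0,0,1} = 2
G(10) = mex{2,1,1,2} = 0
G(11) = mex{0,2,2,0} = 1
G(12) = mex{1,0,3,1} = 2
G(13) = mex{2,1,0,2} = 3
G(14) = mex{3,2,1,3} = 0
G(15) = mex{0,3,2,0} = 1
G(16) = mex{1,0,0,1} = 2
G(17) = mex{2,1,1,2} = 0
G(18) = mex{0,2,2,0} = 1
G(19) = mex{1,0,3,1} = 2
G(20) = mex{2,1,0,2} = 3
G(21) = mex{3,2,1,3} = 0
G(22) = mex{0,3,2,0} = 1
G(23) = mex{1,0,0,1} = 2
G_B(23) = 2.
Combined Grundy value = 1 ⊕ 2 = 3.
A winning move leaves total XOR = 0, i.e. changes one component's Grundy value g to g ⊕ X where X is the current total.
Pile A: need g' = 1⊕3 = 2. Options: 26−8→G=0, 26−9→G=0. Hits: 0.
Pile B: need g' = 2⊕3 = 1. Options: 23−1→G=1, 23−2→G=0, 23−6→G=0, 23−8→G=1. Hits: 2.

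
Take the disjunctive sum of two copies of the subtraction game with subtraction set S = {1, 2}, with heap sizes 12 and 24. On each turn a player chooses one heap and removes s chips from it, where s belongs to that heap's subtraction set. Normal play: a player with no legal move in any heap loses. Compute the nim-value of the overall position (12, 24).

0

All heaps use S = {1, 2}:
G(0) = 0
G(1) = mex{0} = 1
G(2) = mex{1,0} = 2
G(3) = mex{2,1} = 0
G(4) = mex{0,2} = 1
G(5) = mex{1,0} = 2
G(6) = mex{2,1} = 0
G(7) = mex{0,2} = 1
G(8) = mex{1,0} = 2
G(9) = mex{2,1} = 0
G(10) = mex{0,2} = 1
G(11) = mex{1,0} = 2
G(12) = mex{2,1} = 0
G(13) = mex{0,2} = 1
G(14) = mex{1,0} = 2
G(15) = mex{2,1} = 0
G(16) = mex{0,2} = 1
G(17) = mex{1,0} = 2
G(18) = mex{2,1} = 0
G(19) = mex{0,2} = 1
G(20) = mex{1,0} = 2
G(21) = mex{2,1} = 0
G(22) = mex{0,2} = 1
G(23) = mex{1,0} = 2
G(24) = mex{2,1} = 0
Heap A: G(12) = 0.
Heap B: G(24) = 0.
Combined Grundy value = 0 ⊕ 0 = 0.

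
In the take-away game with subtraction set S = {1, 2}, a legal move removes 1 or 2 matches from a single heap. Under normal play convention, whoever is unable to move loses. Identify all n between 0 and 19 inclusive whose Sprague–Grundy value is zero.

0, 3, 6, 9, 12, 15, 18

n :  0  1  2  3  4  5  6  7  8  9 10 11 12 13 14 15 16 17 18 19
G :  0  1  2  0  1  2  0  1  2  0  1  2  0  1  2  0  1  2  0  1
P-positions are exactly the n with G(n) = 0.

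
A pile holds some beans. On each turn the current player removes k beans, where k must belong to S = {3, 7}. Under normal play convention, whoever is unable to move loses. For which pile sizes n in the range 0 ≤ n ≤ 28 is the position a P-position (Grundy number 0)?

n :  0  1  2  3  4  5  6  7  8  9 10 11 12 13 14 15 16 17 18 19 20 21 22 23 24 25 26 27 28
G :  0  0  0  1  1  1  0  2  2  1  0  0  0  1  1  1  0  2  2  1  0  0  0  1  1  1  0  2  2
P-positions are exactly the n with G(n) = 0.

0, 1, 2, 6, 10, 11, 12, 16, 20, 21, 22, 26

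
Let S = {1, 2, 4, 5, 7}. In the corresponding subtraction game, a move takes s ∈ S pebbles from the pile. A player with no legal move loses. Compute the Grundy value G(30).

0

G(0) = 0
G(1) = mex{0} = 1
G(2) = mex{1,0} = 2
G(3) = mex{2,1} = 0
G(4) = mex{0,2,0} = 1
G(5) = mex{1,0,1,0} = 2
G(6) = mex{2,1,2,1} = 0
G(7) = mex{0,2,0,2,0} = 1
G(8) = mex{1,0,1,0,1} = 2
G(9) = mex{2,1,2,1,2} = 0
G(10) = mex{0,2,0,2,0} = 1
G(11) = mex{1,0,1,0,1} = 2
G(12) = mex{2,1,2,1,2} = 0
G(13) = mex{0,2,0,2,0} = 1
G(14) = mex{1,0,1,0,1} = 2
G(15) = mex{2,1,2,1,2} = 0
G(16) = mex{0,2,0,2,0} = 1
G(17) = mex{1,0,1,0,1} = 2
G(18) = mex{2,1,2,1,2} = 0
G(19) = mex{0,2,0,2,0} = 1
G(20) = mex{1,0,1,0,1} = 2
G(21) = mex{2,1,2,1,2} = 0
G(22) = mex{0,2,0,2,0} = 1
G(23) = mex{1,0,1,0,1} = 2
G(24) = mex{2,1,2,1,2} = 0
G(25) = mex{0,2,0,2,0} = 1
G(26) = mex{1,0,1,0,1} = 2
G(27) = mex{2,1,2,1,2} = 0
G(28) = mex{0,2,0,2,0} = 1
G(29) = mex{1,0,1,0,1} = 2
G(30) = mex{2,1,2,1,2} = 0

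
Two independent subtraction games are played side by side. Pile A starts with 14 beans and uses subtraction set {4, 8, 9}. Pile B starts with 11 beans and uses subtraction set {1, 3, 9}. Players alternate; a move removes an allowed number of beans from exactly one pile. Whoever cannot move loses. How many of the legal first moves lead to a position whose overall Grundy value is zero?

5

Pile A, S = {4, 8, 9}:
G(0) = 0
G(1) = mex{} = 0
G(2) = mex{} = 0
G(3) = mex{} = 0
G(4) = mex{0} = 1
G(5) = mex{0} = 1
G(6) = mex{0} = 1
G(7) = mex{0} = 1
G(8) = mex{1,0} = 2
G(9) = mex{1,0,0} = 2
G(10) = mex{1,0,0} = 2
G(11) = mex{1,0,0} = 2
G(12) = mex{2,1,0} = 3
G(13) = mex{2,1,1} = 0
G(14) = mex{2,1,1} = 0
G_A(14) = 0.
Pile B, S = {1, 3, 9}:
n :  0  1  2  3  4  5  6  7  8  9 10 11
G :  0  1  0  1  0  1  0  1  0  1  0  1
G_B(11) = 1.
Combined Grundy value = 0 ⊕ 1 = 1.
A winning move leaves total XOR = 0, i.e. changes one component's Grundy value g to g ⊕ X where X is the current total.
Pile A: need g' = 0⊕1 = 1. Options: 14−4→G=2, 14−8→G=1, 14−9→G=1. Hits: 2.
Pile B: need g' = 1⊕1 = 0. Options: 11−1→G=0, 11−3→G=0, 11−9→G=0. Hits: 3.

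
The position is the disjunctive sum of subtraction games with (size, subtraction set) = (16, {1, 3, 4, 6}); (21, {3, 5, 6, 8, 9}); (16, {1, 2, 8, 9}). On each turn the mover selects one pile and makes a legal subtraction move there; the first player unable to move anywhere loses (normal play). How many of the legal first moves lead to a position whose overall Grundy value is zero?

3

Pile A, S = {1, 3, 4, 6}:
G(0) = 0
G(1) = mex{0} = 1
G(2) = mex{1} = 0
G(3) = mex{0,0} = 1
G(4) = mex{1,1,0} = 2
G(5) = mex{2,0,1} = 3
G(6) = mex{3,1,0,0} = 2
G(7) = mex{2,2,1,1} = 0
G(8) = mex{0,3,2,0} = 1
G(9) = mex{1,2,3,1} = 0
G(10) = mex{0,0,2,2} = 1
G(11) = mex{1,1,0,3} = 2
G(12) = mex{2,0,1,2} = 3
G(13) = mex{3,1,0,0} = 2
G(14) = mex{2,2,1,1} = 0
G(15) = mex{0,3,2,0} = 1
G(16) = mex{1,2,3,1} = 0
G_A(16) = 0.
Pile B, S = {3, 5, 6, 8, 9}:
n :  0  1  2  3  4  5  6  7  8  9 10 11 12 13 14 15 16 17 18 19 20 21
G :  0  0  0  1  1  1  2  2  2  3  3  3  0  0  0  1  1  1  2  2  2  3
G_B(21) = 3.
Pile C, S = {1, 2, 8, 9}:
n :  0  1  2  3  4  5  6  7  8  9 10 11 12 13 14 15 16
G :  0  1  2  0  1  2  0  1  2  3  0  1  2  0  1  2  0
G_C(16) = 0.
Combined Grundy value = 0 ⊕ 3 ⊕ 0 = 3.
A winning move leaves total XOR = 0, i.e. changes one component's Grundy value g to g ⊕ X where X is the current total.
Pile A: need g' = 0⊕3 = 3. Options: 16−1→G=1, 16−3→G=2, 16−4→G=3, 16−6→G=1. Hits: 1.
Pile B: need g' = 3⊕3 = 0. Options: 21−3→G=2, 21−5→G=1, 21−6→G=1, 21−8→G=0, 21−9→G=0. Hits: 2.
Pile C: need g' = 0⊕3 = 3. Options: 16−1→G=2, 16−2→G=1, 16−8→G=2, 16−9→G=1. Hits: 0.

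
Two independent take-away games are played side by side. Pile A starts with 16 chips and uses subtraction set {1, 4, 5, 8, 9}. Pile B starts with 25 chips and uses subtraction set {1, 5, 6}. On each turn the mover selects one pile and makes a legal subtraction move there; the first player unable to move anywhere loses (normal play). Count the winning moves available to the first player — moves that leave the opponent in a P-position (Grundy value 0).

Pile A, S = {1, 4, 5, 8, 9}:
n :  0  1  2  3  4  5  6  7  8  9 10 11 12 13 14 15 16
G :  0  1  0  1  2  3  2  3  4  5  4  5  0  1  0  1  2
G_A(16) = 2.
Pile B, S = {1, 5, 6}:
G(0) = 0
G(1) = mex{0} = 1
G(2) = mex{1} = 0
G(3) = mex{0} = 1
G(4) = mex{1} = 0
G(5) = mex{0,0} = 1
G(6) = mex{1,1,0} = 2
G(7) = mex{2,0,1} = 3
G(8) = mex{3,1,0} = 2
G(9) = mex{2,0,1} = 3
G(10) = mex{3,1,0} = 2
G(11) = mex{2,2,1} = 0
G(12) = mex{0,3,2} = 1
G(13) = mex{1,2,3} = 0
G(14) = mex{0,3,2} = 1
G(15) = mex{1,2,3} = 0
G(16) = mex{0,0,2} = 1
G(17) = mex{1,1,0} = 2
G(18) = mex{2,0,1} = 3
G(19) = mex{3,1,0} = 2
G(20) = mex{2,0,1} = 3
G(21) = mex{3,1,0} = 2
G(22) = mex{2,2,1} = 0
G(23) = mex{0,3,2} = 1
G(24) = mex{1,2,3} = 0
G(25) = mex{0,3,2} = 1
G_B(25) = 1.
Combined Grundy value = 2 ⊕ 1 = 3.
A winning move leaves total XOR = 0, i.e. changes one component's Grundy value g to g ⊕ X where X is the current total.
Pile A: need g' = 2⊕3 = 1. Options: 16−1→G=1, 16−4→G=0, 16−5→G=5, 16−8→G=4, 16−9→G=3. Hits: 1.
Pile B: need g' = 1⊕3 = 2. Options: 25−1→G=0, 25−5→G=3, 25−6→G=2. Hits: 1.

2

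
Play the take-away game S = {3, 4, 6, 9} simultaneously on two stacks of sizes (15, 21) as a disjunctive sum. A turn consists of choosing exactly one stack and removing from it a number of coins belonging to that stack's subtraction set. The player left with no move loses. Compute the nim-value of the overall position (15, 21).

All stacks use S = {3, 4, 6, 9}:
n :  0  1  2  3  4  5  6  7  8  9 10 11 12 13 14 15 16 17 18 19 20 21
G :  0  0  0  1  1  1  2  2  2  3  3  3  0  0  0  1  1  1  2  2  2  3
Stack A: G(15) = 1.
Stack B: G(21) = 3.
Combined Grundy value = 1 ⊕ 3 = 2.

2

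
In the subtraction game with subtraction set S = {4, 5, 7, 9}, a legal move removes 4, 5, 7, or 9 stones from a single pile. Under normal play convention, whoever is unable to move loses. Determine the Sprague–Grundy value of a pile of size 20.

1

n :  0  1  2  3  4  5  6  7  8  9 10 11 12 13 14 15 16 17 18 19 20
G :  0  0  0  0  1  1  1  1  2  2  2  2  3  0  0  0  0  1  1  1  1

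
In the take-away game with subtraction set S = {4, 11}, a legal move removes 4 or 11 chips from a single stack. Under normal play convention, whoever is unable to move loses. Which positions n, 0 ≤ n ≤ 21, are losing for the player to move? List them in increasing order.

n :  0  1  2  3  4  5  6  7  8  9 10 11 12 13 14 15 16 17 18 19 20 21
G :  0  0  0  0  1  1  1  1  0  0  0  2  1  1  1  0  0  0  0  1  1  1
P-positions are exactly the n with G(n) = 0.

0, 1, 2, 3, 8, 9, 10, 15, 16, 17, 18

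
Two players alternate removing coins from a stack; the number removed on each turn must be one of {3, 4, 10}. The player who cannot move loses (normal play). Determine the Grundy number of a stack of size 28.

0

G(0) = 0
G(1) = mex{} = 0
G(2) = mex{} = 0
G(3) = mex{0} = 1
G(4) = mex{0,0} = 1
G(5) = mex{0,0} = 1
G(6) = mex{1,0} = 2
G(7) = mex{1,1} = 0
G(8) = mex{1,1} = 0
G(9) = mex{2,1} = 0
G(10) = mex{0,2,0} = 1
G(11) = mex{0,0,0} = 1
G(12) = mex{0,0,0} = 1
G(13) = mex{1,0,1} = 2
G(14) = mex{1,1,1} = 0
G(15) = mex{1,1,1} = 0
G(16) = mex{2,1,2} = 0
G(17) = mex{0,2,0} = 1
G(18) = mex{0,0,0} = 1
G(19) = mex{0,0,0} = 1
G(20) = mex{1,0,1} = 2
G(21) = mex{1,1,1} = 0
G(22) = mex{1,1,1} = 0
G(23) = mex{2,1,2} = 0
G(24) = mex{0,2,0} = 1
G(25) = mex{0,0,0} = 1
G(26) = mex{0,0,0} = 1
G(27) = mex{1,0,1} = 2
G(28) = mex{1,1,1} = 0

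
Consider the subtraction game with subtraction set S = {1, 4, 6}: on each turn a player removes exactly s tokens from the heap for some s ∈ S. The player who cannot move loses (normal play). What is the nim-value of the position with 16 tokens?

G(0) = 0
G(1) = mex{0} = 1
G(2) = mex{1} = 0
G(3) = mex{0} = 1
G(4) = mex{1,0} = 2
G(5) = mex{2,1} = 0
G(6) = mex{0,0,0} = 1
G(7) = mex{1,1,1} = 0
G(8) = mex{0,2,0} = 1
G(9) = mex{1,0,1} = 2
G(10) = mex{2,1,2} = 0
G(11) = mex{0,0,0} = 1
G(12) = mex{1,1,1} = 0
G(13) = mex{0,2,0} = 1
G(14) = mex{1,0,1} = 2
G(15) = mex{2,1,2} = 0
G(16) = mex{0,0,0} = 1

1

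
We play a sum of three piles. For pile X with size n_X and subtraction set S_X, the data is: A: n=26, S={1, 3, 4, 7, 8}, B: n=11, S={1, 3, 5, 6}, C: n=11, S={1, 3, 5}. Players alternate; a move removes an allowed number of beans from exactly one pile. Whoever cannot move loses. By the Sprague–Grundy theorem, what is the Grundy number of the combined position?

Pile A, S = {1, 3, 4, 7, 8}:
n :  0  1  2  3  4  5  6  7  8  9 10 11 12 13 14 15 16 17 18 19 20 21 22 23 24 25 26
G :  0  1  0  1  2  3  2  3  4  5  4  0  1  0  1  2  3  2  3  4  5  4  0  1  0  1  2
G_A(26) = 2.
Pile B, S = {1, 3, 5, 6}:
G(0) = 0
G(1) = mex{0} = 1
G(2) = mex{1} = 0
G(3) = mex{0,0} = 1
G(4) = mex{1,1} = 0
G(5) = mex{0,0,0} = 1
G(6) = mex{1,1,1,0} = 2
G(7) = mex{2,0,0,1} = 3
G(8) = mex{3,1,1,0} = 2
G(9) = mex{2,2,0,1} = 3
G(10) = mex{3,3,1,0} = 2
G(11) = mex{2,2,2,1} = 0
G_B(11) = 0.
Pile C, S = {1, 3, 5}:
n :  0  1  2  3  4  5  6  7  8  9 10 11
G :  0  1  0  1  0  1  0  1  0  1  0  1
G_C(11) = 1.
Combined Grundy value = 2 ⊕ 0 ⊕ 1 = 3.

3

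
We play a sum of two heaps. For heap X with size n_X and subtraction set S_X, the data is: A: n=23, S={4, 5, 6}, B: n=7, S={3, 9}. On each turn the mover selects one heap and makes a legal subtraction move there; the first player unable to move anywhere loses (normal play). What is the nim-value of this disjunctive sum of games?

0

Heap A, S = {4, 5, 6}:
n :  0  1  2  3  4  5  6  7  8  9 10 11 12 13 14 15 16 17 18 19 20 21 22 23
G :  0  0  0  0  1  1  1  1  2  2  0  0  0  0  1  1  1  1  2  2  0  0  0  0
G_A(23) = 0.
Heap B, S = {3, 9}:
G(0) = 0
G(1) = mex{} = 0
G(2) = mex{} = 0
G(3) = mex{0} = 1
G(4) = mex{0} = 1
G(5) = mex{0} = 1
G(6) = mex{1} = 0
G(7) = mex{1} = 0
G_B(7) = 0.
Combined Grundy value = 0 ⊕ 0 = 0.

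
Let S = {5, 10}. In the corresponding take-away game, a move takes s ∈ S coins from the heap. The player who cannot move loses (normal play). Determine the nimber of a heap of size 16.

G(0) = 0
G(1) = mex{} = 0
G(2) = mex{} = 0
G(3) = mex{} = 0
G(4) = mex{} = 0
G(5) = mex{0} = 1
G(6) = mex{0} = 1
G(7) = mex{0} = 1
G(8) = mex{0} = 1
G(9) = mex{0} = 1
G(10) = mex{1,0} = 2
G(11) = mex{1,0} = 2
G(12) = mex{1,0} = 2
G(13) = mex{1,0} = 2
G(14) = mex{1,0} = 2
G(15) = mex{2,1} = 0
G(16) = mex{2,1} = 0

0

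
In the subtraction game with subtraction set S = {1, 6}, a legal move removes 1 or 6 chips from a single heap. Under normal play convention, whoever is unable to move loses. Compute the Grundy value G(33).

1

n :  0  1  2  3  4  5  6  7  8  9 10 11 12 13 14 15 16 17 18 19 20 21 22 23 24 25 26 27 28 29 30 31 32 33
G :  0  1  0  1  0  1  2  0  1  0  1  0  1  2  0  1  0  1  0  1  2  0  1  0  1  0  1  2  0  1  0  1  0  1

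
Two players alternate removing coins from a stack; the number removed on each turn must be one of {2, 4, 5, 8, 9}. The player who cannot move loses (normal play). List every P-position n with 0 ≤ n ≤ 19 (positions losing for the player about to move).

G(0) = 0
G(1) = mex{} = 0
G(2) = mex{0} = 1
G(3) = mex{0} = 1
G(4) = mex{1,0} = 2
G(5) = mex{1,0,0} = 2
G(6) = mex{2,1,0} = 3
G(7) = mex{2,1,1} = 0
G(8) = mex{3,2,1,0} = 4
G(9) = mex{0,2,2,0,0} = 1
G(10) = mex{4,3,2,1,0} = 5
G(11) = mex{1,0,3,1,1} = 2
G(12) = mex{5,4,0,2,1} = 3
G(13) = mex{2,1,4,2,2} = 0
G(14) = mex{3,5,1,3,2} = 0
G(15) = mex{0,2,5,0,3} = 1
G(16) = mex{0,3,2,4,0} = 1
G(17) = mex{1,0,3,1,4} = 2
G(18) = mex{1,0,0,5,1} = 2
G(19) = mex{2,1,0,2,5} = 3
P-positions are exactly the n with G(n) = 0.

0, 1, 7, 13, 14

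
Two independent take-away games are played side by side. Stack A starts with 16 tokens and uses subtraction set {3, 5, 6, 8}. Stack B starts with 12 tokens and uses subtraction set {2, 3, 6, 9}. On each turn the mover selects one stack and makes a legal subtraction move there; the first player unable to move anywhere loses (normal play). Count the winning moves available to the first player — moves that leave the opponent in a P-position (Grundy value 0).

Stack A, S = {3, 5, 6, 8}:
G(0) = 0
G(1) = mex{} = 0
G(2) = mex{} = 0
G(3) = mex{0} = 1
G(4) = mex{0} = 1
G(5) = mex{0,0} = 1
G(6) = mex{1,0,0} = 2
G(7) = mex{1,0,0} = 2
G(8) = mex{1,1,0,0} = 2
G(9) = mex{2,1,1,0} = 3
G(10) = mex{2,1,1,0} = 3
G(11) = mex{2,2,1,1} = 0
G(12) = mex{3,2,2,1} = 0
G(13) = mex{3,2,2,1} = 0
G(14) = mex{0,3,2,2} = 1
G(15) = mex{0,3,3,2} = 1
G(16) = mex{0,0,3,2} = 1
G_A(16) = 1.
Stack B, S = {2, 3, 6, 9}:
n :  0  1  2  3  4  5  6  7  8  9 10 11 12
G :  0  0  1  1  2  0  3  1  2  2  3  3  0
G_B(12) = 0.
Combined Grundy value = 1 ⊕ 0 = 1.
A winning move leaves total XOR = 0, i.e. changes one component's Grundy value g to g ⊕ X where X is the current total.
Stack A: need g' = 1⊕1 = 0. Options: 16−3→G=0, 16−5→G=0, 16−6→G=3, 16−8→G=2. Hits: 2.
Stack B: need g' = 0⊕1 = 1. Options: 12−2→G=3, 12−3→G=2, 12−6→G=3, 12−9→G=1. Hits: 1.

3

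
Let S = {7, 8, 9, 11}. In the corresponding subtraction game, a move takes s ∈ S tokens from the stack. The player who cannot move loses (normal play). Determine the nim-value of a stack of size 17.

G(0) = 0
G(1) = mex{} = 0
G(2) = mex{} = 0
G(3) = mex{} = 0
G(4) = mex{} = 0
G(5) = mex{} = 0
G(6) = mex{} = 0
G(7) = mex{0} = 1
G(8) = mex{0,0} = 1
G(9) = mex{0,0,0} = 1
G(10) = mex{0,0,0} = 1
G(11) = mex{0,0,0,0} = 1
G(12) = mex{0,0,0,0} = 1
G(13) = mex{0,0,0,0} = 1
G(14) = mex{1,0,0,0} = 2
G(15) = mex{1,1,0,0} = 2
G(16) = mex{1,1,1,0} = 2
G(17) = mex{1,1,1,0} = 2

2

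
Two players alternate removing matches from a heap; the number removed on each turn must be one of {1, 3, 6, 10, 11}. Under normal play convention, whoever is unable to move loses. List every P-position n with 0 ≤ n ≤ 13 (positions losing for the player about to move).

0, 2, 4, 9

n :  0  1  2  3  4  5  6  7  8  9 10 11 12 13
G :  0  1  0  1  0  1  2  3  2  0  1  3  4  2
P-positions are exactly the n with G(n) = 0.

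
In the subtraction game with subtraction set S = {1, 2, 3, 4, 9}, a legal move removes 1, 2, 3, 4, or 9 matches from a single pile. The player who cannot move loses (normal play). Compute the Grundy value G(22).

n :  0  1  2  3  4  5  6  7  8  9 10 11 12 13 14 15 16 17 18 19 20 21 22
G :  0  1  2  3  4  0  1  2  3  4  0  1  2  3  4  0  1  2  3  4  0  1  2

2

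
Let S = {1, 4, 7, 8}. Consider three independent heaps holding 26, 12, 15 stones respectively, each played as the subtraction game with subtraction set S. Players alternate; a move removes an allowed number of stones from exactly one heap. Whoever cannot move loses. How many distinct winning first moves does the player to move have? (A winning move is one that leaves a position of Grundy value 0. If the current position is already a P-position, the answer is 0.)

All heaps use S = {1, 4, 7, 8}:
G(0) = 0
G(1) = mex{0} = 1
G(2) = mex{1} = 0
G(3) = mex{0} = 1
G(4) = mex{1,0} = 2
G(5) = mex{2,1} = 0
G(6) = mex{0,0} = 1
G(7) = mex{1,1,0} = 2
G(8) = mex{2,2,1,0} = 3
G(9) = mex{3,0,0,1} = 2
G(10) = mex{2,1,1,0} = 3
G(11) = mex{3,2,2,1} = 0
G(12) = mex{0,3,0,2} = 1
G(13) = mex{1,2,1,0} = 3
G(14) = mex{3,3,2,1} = 0
G(15) = mex{0,0,3,2} = 1
G(16) = mex{1,1,2,3} = 0
G(17) = mex{0,3,3,2} = 1
G(18) = mex{1,0,0,3} = 2
G(19) = mex{2,1,1,0} = 3
G(20) = mex{3,0,3,1} = 2
G(21) = mex{2,1,0,3} = 4
G(22) = mex{4,2,1,0} = 3
G(23) = mex{3,3,0,1} = 2
G(24) = mex{2,2,1,0} = 3
G(25) = mex{3,4,2,1} = 0
G(26) = mex{0,3,3,2} = 1
Heap A: G(26) = 1.
Heap B: G(12) = 1.
Heap C: G(15) = 1.
Combined Grundy value = 1 ⊕ 1 ⊕ 1 = 1.
A winning move leaves total XOR = 0, i.e. changes one component's Grundy value g to g ⊕ X where X is the current total.
Heap A: need g' = 1⊕1 = 0. Options: 26−1→G=0, 26−4→G=3, 26−7→G=3, 26−8→G=2. Hits: 1.
Heap B: need g' = 1⊕1 = 0. Options: 12−1→G=0, 12−4→G=3, 12−7→G=0, 12−8→G=2. Hits: 2.
Heap C: need g' = 1⊕1 = 0. Options: 15−1→G=0, 15−4→G=0, 15−7→G=3, 15−8→G=2. Hits: 2.

5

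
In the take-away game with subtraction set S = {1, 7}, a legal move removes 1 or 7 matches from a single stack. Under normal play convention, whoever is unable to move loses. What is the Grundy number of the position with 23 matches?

1

G(0) = 0
G(1) = mex{0} = 1
G(2) = mex{1} = 0
G(3) = mex{0} = 1
G(4) = mex{1} = 0
G(5) = mex{0} = 1
G(6) = mex{1} = 0
G(7) = mex{0,0} = 1
G(8) = mex{1,1} = 0
G(9) = mex{0,0} = 1
G(10) = mex{1,1} = 0
G(11) = mex{0,0} = 1
G(12) = mex{1,1} = 0
G(13) = mex{0,0} = 1
G(14) = mex{1,1} = 0
G(15) = mex{0,0} = 1
G(16) = mex{1,1} = 0
G(17) = mex{0,0} = 1
G(18) = mex{1,1} = 0
G(19) = mex{0,0} = 1
G(20) = mex{1,1} = 0
G(21) = mex{0,0} = 1
G(22) = mex{1,1} = 0
G(23) = mex{0,0} = 1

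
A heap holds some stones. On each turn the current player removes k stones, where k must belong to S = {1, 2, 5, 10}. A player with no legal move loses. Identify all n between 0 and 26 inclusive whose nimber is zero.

G(0) = 0
G(1) = mex{0} = 1
G(2) = mex{1,0} = 2
G(3) = mex{2,1} = 0
G(4) = mex{0,2} = 1
G(5) = mex{1,0,0} = 2
G(6) = mex{2,1,1} = 0
G(7) = mex{0,2,2} = 1
G(8) = mex{1,0,0} = 2
G(9) = mex{2,1,1} = 0
G(10) = mex{0,2,2,0} = 1
G(11) = mex{1,0,0,1} = 2
G(12) = mex{2,1,1,2} = 0
G(13) = mex{0,2,2,0} = 1
G(14) = mex{1,0,0,1} = 2
G(15) = mex{2,1,1,2} = 0
G(16) = mex{0,2,2,0} = 1
G(17) = mex{1,0,0,1} = 2
G(18) = mex{2,1,1,2} = 0
G(19) = mex{0,2,2,0} = 1
G(20) = mex{1,0,0,1} = 2
G(21) = mex{2,1,1,2} = 0
G(22) = mex{0,2,2,0} = 1
G(23) = mex{1,0,0,1} = 2
G(24) = mex{2,1,1,2} = 0
G(25) = mex{0,2,2,0} = 1
G(26) = mex{1,0,0,1} = 2
P-positions are exactly the n with G(n) = 0.

0, 3, 6, 9, 12, 15, 18, 21, 24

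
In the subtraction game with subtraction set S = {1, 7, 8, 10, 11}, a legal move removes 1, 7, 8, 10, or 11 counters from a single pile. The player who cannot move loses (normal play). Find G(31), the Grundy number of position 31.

3

G(0) = 0
G(1) = mex{0} = 1
G(2) = mex{1} = 0
G(3) = mex{0} = 1
G(4) = mex{1} = 0
G(5) = mex{0} = 1
G(6) = mex{1} = 0
G(7) = mex{0,0} = 1
G(8) = mex{1,1,0} = 2
G(9) = mex{2,0,1} = 3
G(10) = mex{3,1,0,0} = 2
G(11) = mex{2,0,1,1,0} = 3
G(12) = mex{3,1,0,0,1} = 2
G(13) = mex{2,0,1,1,0} = 3
G(14) = mex{3,1,0,0,1} = 2
G(15) = mex{2,2,1,1,0} = 3
G(16) = mex{3,3,2,0,1} = 4
G(17) = mex{4,2,3,1,0} = 5
G(18) = mex{5,3,2,2,1} = 0
G(19) = mex{0,2,3,3,2} = 1
G(20) = mex{1,3,2,2,3} = 0
G(21) = mex{0,2,3,3,2} = 1
G(22) = mex{1,3,2,2,3} = 0
G(23) = mex{0,4,3,3,2} = 1
G(24) = mex{1,5,4,2,3} = 0
G(25) = mex{0,0,5,3,2} = 1
G(26) = mex{1,1,0,4,3} = 2
G(27) = mex{2,0,1,5,4} = 3
G(28) = mex{3,1,0,0,5} = 2
G(29) = mex{2,0,1,1,0} = 3
G(30) = mex{3,1,0,0,1} = 2
G(31) = mex{2,0,1,1,0} = 3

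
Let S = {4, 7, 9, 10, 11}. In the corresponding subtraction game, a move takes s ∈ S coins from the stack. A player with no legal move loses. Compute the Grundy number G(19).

1

n :  0  1  2  3  4  5  6  7  8  9 10 11 12 13 14 15 16 17 18 19
G :  0  0  0  0  1  1  1  1  2  2  2  2  3  3  3  0  0  0  0  1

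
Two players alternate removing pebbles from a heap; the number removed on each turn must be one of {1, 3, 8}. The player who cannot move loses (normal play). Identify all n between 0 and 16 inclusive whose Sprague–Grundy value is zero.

G(0) = 0
G(1) = mex{0} = 1
G(2) = mex{1} = 0
G(3) = mex{0,0} = 1
G(4) = mex{1,1} = 0
G(5) = mex{0,0} = 1
G(6) = mex{1,1} = 0
G(7) = mex{0,0} = 1
G(8) = mex{1,1,0} = 2
G(9) = mex{2,0,1} = 3
G(10) = mex{3,1,0} = 2
G(11) = mex{2,2,1} = 0
G(12) = mex{0,3,0} = 1
G(13) = mex{1,2,1} = 0
G(14) = mex{0,0,0} = 1
G(15) = mex{1,1,1} = 0
G(16) = mex{0,0,2} = 1
P-positions are exactly the n with G(n) = 0.

0, 2, 4, 6, 11, 13, 15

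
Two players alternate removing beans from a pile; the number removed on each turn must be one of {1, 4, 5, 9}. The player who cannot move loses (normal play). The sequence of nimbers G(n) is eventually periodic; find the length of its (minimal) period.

8

G(0) = 0
G(1) = mex{0} = 1
G(2) = mex{1} = 0
G(3) = mex{0} = 1
G(4) = mex{1,0} = 2
G(5) = mex{2,1,0} = 3
G(6) = mex{3,0,1} = 2
G(7) = mex{2,1,0} = 3
G(8) = mex{3,2,1} = 0
G(9) = mex{0,3,2,0} = 1
G(10) = mex{1,2,3,1} = 0
G(11) = mex{0,3,2,0} = 1
G(12) = mex{1,0,3,1} = 2
G(13) = mex{2,1,0,2} = 3
G(14) = mex{3,0,1,3} = 2
G(15) = mex{2,1,0,2} = 3
G(16) = mex{3,2,1,3} = 0
G(17) = mex{0,3,2,0} = 1
G(18) = mex{1,2,3,1} = 0
G(n+8) = G(n) holds for n = 0,…,8 (a full window of length max(S) = 9), so the sequence is purely periodic with period 8.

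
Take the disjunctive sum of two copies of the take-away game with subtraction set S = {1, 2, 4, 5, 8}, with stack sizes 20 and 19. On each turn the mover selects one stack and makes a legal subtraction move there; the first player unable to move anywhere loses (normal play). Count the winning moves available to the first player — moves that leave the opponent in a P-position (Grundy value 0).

All stacks use S = {1, 2, 4, 5, 8}:
G(0) = 0
G(1) = mex{0} = 1
G(2) = mex{1,0} = 2
G(3) = mex{2,1} = 0
G(4) = mex{0,2,0} = 1
G(5) = mex{1,0,1,0} = 2
G(6) = mex{2,1,2,1} = 0
G(7) = mex{0,2,0,2} = 1
G(8) = mex{1,0,1,0,0} = 2
G(9) = mex{2,1,2,1,1} = 0
G(10) = mex{0,2,0,2,2} = 1
G(11) = mex{1,0,1,0,0} = 2
G(12) = mex{2,1,2,1,1} = 0
G(13) = mex{0,2,0,2,2} = 1
G(14) = mex{1,0,1,0,0} = 2
G(15) = mex{2,1,2,1,1} = 0
G(16) = mex{0,2,0,2,2} = 1
G(17) = mex{1,0,1,0,0} = 2
G(18) = mex{2,1,2,1,1} = 0
G(19) = mex{0,2,0,2,2} = 1
G(20) = mex{1,0,1,0,0} = 2
Stack A: G(20) = 2.
Stack B: G(19) = 1.
Combined Grundy value = 2 ⊕ 1 = 3.
A winning move leaves total XOR = 0, i.e. changes one component's Grundy value g to g ⊕ X where X is the current total.
Stack A: need g' = 2⊕3 = 1. Options: 20−1→G=1, 20−2→G=0, 20−4→G=1, 20−5→G=0, 20−8→G=0. Hits: 2.
Stack B: need g' = 1⊕3 = 2. Options: 19−1→G=0, 19−2→G=2, 19−4→G=0, 19−5→G=2, 19−8→G=2. Hits: 3.

5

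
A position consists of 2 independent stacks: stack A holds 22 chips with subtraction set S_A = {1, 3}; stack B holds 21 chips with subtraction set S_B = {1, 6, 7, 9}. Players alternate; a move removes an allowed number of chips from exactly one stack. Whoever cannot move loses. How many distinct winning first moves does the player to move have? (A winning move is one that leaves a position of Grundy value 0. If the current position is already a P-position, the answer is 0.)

2

Stack A, S = {1, 3}:
G(0) = 0
G(1) = mex{0} = 1
G(2) = mex{1} = 0
G(3) = mex{0,0} = 1
G(4) = mex{1,1} = 0
G(5) = mex{0,0} = 1
G(6) = mex{1,1} = 0
G(7) = mex{0,0} = 1
G(8) = mex{1,1} = 0
G(9) = mex{0,0} = 1
G(10) = mex{1,1} = 0
G(11) = mex{0,0} = 1
G(12) = mex{1,1} = 0
G(13) = mex{0,0} = 1
G(14) = mex{1,1} = 0
G(15) = mex{0,0} = 1
G(16) = mex{1,1} = 0
G(17) = mex{0,0} = 1
G(18) = mex{1,1} = 0
G(19) = mex{0,0} = 1
G(20) = mex{1,1} = 0
G(21) = mex{0,0} = 1
G(22) = mex{1,1} = 0
G_A(22) = 0.
Stack B, S = {1, 6, 7, 9}:
n :  0  1  2  3  4  5  6  7  8  9 10 11 12 13 14 15 16 17 18 19 20 21
G :  0  1  0  1  0  1  2  3  2  3  2  3  0  1  0  1  0  1  2  3  2  3
G_B(21) = 3.
Combined Grundy value = 0 ⊕ 3 = 3.
A winning move leaves total XOR = 0, i.e. changes one component's Grundy value g to g ⊕ X where X is the current total.
Stack A: need g' = 0⊕3 = 3. Options: 22−1→G=1, 22−3→G=1. Hits: 0.
Stack B: need g' = 3⊕3 = 0. Options: 21−1→G=2, 21−6→G=1, 21−7→G=0, 21−9→G=0. Hits: 2.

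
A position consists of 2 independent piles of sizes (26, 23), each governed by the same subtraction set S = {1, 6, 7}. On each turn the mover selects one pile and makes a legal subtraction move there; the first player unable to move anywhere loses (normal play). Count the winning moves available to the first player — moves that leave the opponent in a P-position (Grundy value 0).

All piles use S = {1, 6, 7}:
G(0) = 0
G(1) = mex{0} = 1
G(2) = mex{1} = 0
G(3) = mex{0} = 1
G(4) = mex{1} = 0
G(5) = mex{0} = 1
G(6) = mex{1,0} = 2
G(7) = mex{2,1,0} = 3
G(8) = mex{3,0,1} = 2
G(9) = mex{2,1,0} = 3
G(10) = mex{3,0,1} = 2
G(11) = mex{2,1,0} = 3
G(12) = mex{3,2,1} = 0
G(13) = mex{0,3,2} = 1
G(14) = mex{1,2,3} = 0
G(15) = mex{0,3,2} = 1
G(16) = mex{1,2,3} = 0
G(17) = mex{0,3,2} = 1
G(18) = mex{1,0,3} = 2
G(19) = mex{2,1,0} = 3
G(20) = mex{3,0,1} = 2
G(21) = mex{2,1,0} = 3
G(22) = mex{3,0,1} = 2
G(23) = mex{2,1,0} = 3
G(24) = mex{3,2,1} = 0
G(25) = mex{0,3,2} = 1
G(26) = mex{1,2,3} = 0
Pile A: G(26) = 0.
Pile B: G(23) = 3.
Combined Grundy value = 0 ⊕ 3 = 3.
A winning move leaves total XOR = 0, i.e. changes one component's Grundy value g to g ⊕ X where X is the current total.
Pile A: need g' = 0⊕3 = 3. Options: 26−1→G=1, 26−6→G=2, 26−7→G=3. Hits: 1.
Pile B: need g' = 3⊕3 = 0. Options: 23−1→G=2, 23−6→G=1, 23−7→G=0. Hits: 1.

2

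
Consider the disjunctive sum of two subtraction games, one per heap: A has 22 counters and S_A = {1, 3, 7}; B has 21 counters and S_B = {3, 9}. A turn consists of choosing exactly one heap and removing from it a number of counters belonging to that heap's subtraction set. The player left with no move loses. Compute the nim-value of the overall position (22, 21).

Heap A, S = {1, 3, 7}:
G(0) = 0
G(1) = mex{0} = 1
G(2) = mex{1} = 0
G(3) = mex{0,0} = 1
G(4) = mex{1,1} = 0
G(5) = mex{0,0} = 1
G(6) = mex{1,1} = 0
G(7) = mex{0,0,0} = 1
G(8) = mex{1,1,1} = 0
G(9) = mex{0,0,0} = 1
G(10) = mex{1,1,1} = 0
G(11) = mex{0,0,0} = 1
G(12) = mex{1,1,1} = 0
G(13) = mex{0,0,0} = 1
G(14) = mex{1,1,1} = 0
G(15) = mex{0,0,0} = 1
G(16) = mex{1,1,1} = 0
G(17) = mex{0,0,0} = 1
G(18) = mex{1,1,1} = 0
G(19) = mex{0,0,0} = 1
G(20) = mex{1,1,1} = 0
G(21) = mex{0,0,0} = 1
G(22) = mex{1,1,1} = 0
G_A(22) = 0.
Heap B, S = {3, 9}:
G(0) = 0
G(1) = mex{} = 0
G(2) = mex{} = 0
G(3) = mex{0} = 1
G(4) = mex{0} = 1
G(5) = mex{0} = 1
G(6) = mex{1} = 0
G(7) = mex{1} = 0
G(8) = mex{1} = 0
G(9) = mex{0,0} = 1
G(10) = mex{0,0} = 1
G(11) = mex{0,0} = 1
G(12) = mex{1,1} = 0
G(13) = mex{1,1} = 0
G(14) = mex{1,1} = 0
G(15) = mex{0,0} = 1
G(16) = mex{0,0} = 1
G(17) = mex{0,0} = 1
G(18) = mex{1,1} = 0
G(19) = mex{1,1} = 0
G(20) = mex{1,1} = 0
G(21) = mex{0,0} = 1
G_B(21) = 1.
Combined Grundy value = 0 ⊕ 1 = 1.

1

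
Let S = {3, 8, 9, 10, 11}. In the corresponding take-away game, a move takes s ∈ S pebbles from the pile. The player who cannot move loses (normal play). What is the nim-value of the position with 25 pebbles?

G(0) = 0
G(1) = mex{} = 0
G(2) = mex{} = 0
G(3) = mex{0} = 1
G(4) = mex{0} = 1
G(5) = mex{0} = 1
G(6) = mex{1} = 0
G(7) = mex{1} = 0
G(8) = mex{1,0} = 2
G(9) = mex{0,0,0} = 1
G(10) = mex{0,0,0,0} = 1
G(11) = mex{2,1,0,0,0} = 3
G(12) = mex{1,1,1,0,0} = 2
G(13) = mex{1,1,1,1,0} = 2
G(14) = mex{3,0,1,1,1} = 2
G(15) = mex{2,0,0,1,1} = 3
G(16) = mex{2,2,0,0,1} = 3
G(17) = mex{2,1,2,0,0} = 3
G(18) = mex{3,1,1,2,0} = 4
G(19) = mex{3,3,1,1,2} = 0
G(20) = mex{3,2,3,1,1} = 0
G(21) = mex{4,2,2,3,1} = 0
G(22) = mex{0,2,2,2,3} = 1
G(23) = mex{0,3,2,2,2} = 1
G(24) = mex{0,3,3,2,2} = 1
G(25) = mex{1,3,3,3,2} = 0

0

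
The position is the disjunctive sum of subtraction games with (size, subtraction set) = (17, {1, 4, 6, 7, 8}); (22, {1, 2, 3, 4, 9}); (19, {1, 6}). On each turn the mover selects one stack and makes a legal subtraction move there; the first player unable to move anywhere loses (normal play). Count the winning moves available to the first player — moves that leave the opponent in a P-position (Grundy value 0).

Stack A, S = {1, 4, 6, 7, 8}:
n :  0  1  2  3  4  5  6  7  8  9 10 11 12 13 14 15 16 17
G :  0  1  0  1  2  0  1  2  3  2  3  4  5  3  0  1  0  1
G_A(17) = 1.
Stack B, S = {1, 2, 3, 4, 9}:
G(0) = 0
G(1) = mex{0} = 1
G(2) = mex{1,0} = 2
G(3) = mex{2,1,0} = 3
G(4) = mex{3,2,1,0} = 4
G(5) = mex{4,3,2,1} = 0
G(6) = mex{0,4,3,2} = 1
G(7) = mex{1,0,4,3} = 2
G(8) = mex{2,1,0,4} = 3
G(9) = mex{3,2,1,0,0} = 4
G(10) = mex{4,3,2,1,1} = 0
G(11) = mex{0,4,3,2,2} = 1
G(12) = mex{1,0,4,3,3} = 2
G(13) = mex{2,1,0,4,4} = 3
G(14) = mex{3,2,1,0,0} = 4
G(15) = mex{4,3,2,1,1} = 0
G(16) = mex{0,4,3,2,2} = 1
G(17) = mex{1,0,4,3,3} = 2
G(18) = mex{2,1,0,4,4} = 3
G(19) = mex{3,2,1,0,0} = 4
G(20) = mex{4,3,2,1,1} = 0
G(21) = mex{0,4,3,2,2} = 1
G(22) = mex{1,0,4,3,3} = 2
G_B(22) = 2.
Stack C, S = {1, 6}:
n :  0  1  2  3  4  5  6  7  8  9 10 11 12 13 14 15 16 17 18 19
G :  0  1  0  1  0  1  2  0  1  0  1  0  1  2  0  1  0  1  0  1
G_C(19) = 1.
Combined Grundy value = 1 ⊕ 2 ⊕ 1 = 2.
A winning move leaves total XOR = 0, i.e. changes one component's Grundy value g to g ⊕ X where X is the current total.
Stack A: need g' = 1⊕2 = 3. Options: 17−1→G=0, 17−4→G=3, 17−6→G=4, 17−7→G=3, 17−8→G=2. Hits: 2.
Stack B: need g' = 2⊕2 = 0. Options: 22−1→G=1, 22−2→G=0, 22−3→G=4, 22−4→G=3, 22−9→G=3. Hits: 1.
Stack C: need g' = 1⊕2 = 3. Options: 19−1→G=0, 19−6→G=2. Hits: 0.

3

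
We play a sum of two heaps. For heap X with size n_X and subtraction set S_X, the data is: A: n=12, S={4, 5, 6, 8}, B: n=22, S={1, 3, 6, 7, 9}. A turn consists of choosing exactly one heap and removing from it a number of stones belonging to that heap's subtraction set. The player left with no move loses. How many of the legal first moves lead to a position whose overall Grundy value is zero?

Heap A, S = {4, 5, 6, 8}:
G(0) = 0
G(1) = mex{} = 0
G(2) = mex{} = 0
G(3) = mex{} = 0
G(4) = mex{0} = 1
G(5) = mex{0,0} = 1
G(6) = mex{0,0,0} = 1
G(7) = mex{0,0,0} = 1
G(8) = mex{1,0,0,0} = 2
G(9) = mex{1,1,0,0} = 2
G(10) = mex{1,1,1,0} = 2
G(11) = mex{1,1,1,0} = 2
G(12) = mex{2,1,1,1} = 0
G_A(12) = 0.
Heap B, S = {1, 3, 6, 7, 9}:
G(0) = 0
G(1) = mex{0} = 1
G(2) = mex{1} = 0
G(3) = mex{0,0} = 1
G(4) = mex{1,1} = 0
G(5) = mex{0,0} = 1
G(6) = mex{1,1,0} = 2
G(7) = mex{2,0,1,0} = 3
G(8) = mex{3,1,0,1} = 2
G(9) = mex{2,2,1,0,0} = 3
G(10) = mex{3,3,0,1,1} = 2
G(11) = mex{2,2,1,0,0} = 3
G(12) = mex{3,3,2,1,1} = 0
G(13) = mex{0,2,3,2,0} = 1
G(14) = mex{1,3,2,3,1} = 0
G(15) = mex{0,0,3,2,2} = 1
G(16) = mex{1,1,2,3,3} = 0
G(17) = mex{0,0,3,2,2} = 1
G(18) = mex{1,1,0,3,3} = 2
G(19) = mex{2,0,1,0,2} = 3
G(20) = mex{3,1,0,1,3} = 2
G(21) = mex{2,2,1,0,0} = 3
G(22) = mex{3,3,0,1,1} = 2
G_B(22) = 2.
Combined Grundy value = 0 ⊕ 2 = 2.
A winning move leaves total XOR = 0, i.e. changes one component's Grundy value g to g ⊕ X where X is the current total.
Heap A: need g' = 0⊕2 = 2. Options: 12−4→G=2, 12−5→G=1, 12−6→G=1, 12−8→G=1. Hits: 1.
Heap B: need g' = 2⊕2 = 0. Options: 22−1→G=3, 22−3→G=3, 22−6→G=0, 22−7→G=1, 22−9→G=1. Hits: 1.

2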